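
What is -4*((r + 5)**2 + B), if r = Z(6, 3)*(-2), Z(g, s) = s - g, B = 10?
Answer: -524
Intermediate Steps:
r = 6 (r = (3 - 1*6)*(-2) = (3 - 6)*(-2) = -3*(-2) = 6)
-4*((r + 5)**2 + B) = -4*((6 + 5)**2 + 10) = -4*(11**2 + 10) = -4*(121 + 10) = -4*131 = -524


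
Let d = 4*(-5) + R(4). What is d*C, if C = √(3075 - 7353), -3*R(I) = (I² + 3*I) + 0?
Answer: -88*I*√4278/3 ≈ -1918.6*I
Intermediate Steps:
R(I) = -I - I²/3 (R(I) = -((I² + 3*I) + 0)/3 = -(I² + 3*I)/3 = -I - I²/3)
C = I*√4278 (C = √(-4278) = I*√4278 ≈ 65.406*I)
d = -88/3 (d = 4*(-5) - ⅓*4*(3 + 4) = -20 - ⅓*4*7 = -20 - 28/3 = -88/3 ≈ -29.333)
d*C = -88*I*√4278/3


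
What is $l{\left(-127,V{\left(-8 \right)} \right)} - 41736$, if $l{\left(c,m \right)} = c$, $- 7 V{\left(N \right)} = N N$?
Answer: $-41863$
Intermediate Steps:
$V{\left(N \right)} = - \frac{N^{2}}{7}$ ($V{\left(N \right)} = - \frac{N N}{7} = - \frac{N^{2}}{7}$)
$l{\left(-127,V{\left(-8 \right)} \right)} - 41736 = -127 - 41736 = -41863$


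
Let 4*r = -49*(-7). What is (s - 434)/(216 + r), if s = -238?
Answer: -2688/1207 ≈ -2.2270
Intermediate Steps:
r = 343/4 (r = (-49*(-7))/4 = (1/4)*343 = 343/4 ≈ 85.750)
(s - 434)/(216 + r) = (-238 - 434)/(216 + 343/4) = -672/1207/4 = -672*4/1207 = -2688/1207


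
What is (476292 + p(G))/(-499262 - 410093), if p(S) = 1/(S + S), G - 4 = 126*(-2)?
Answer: -236240831/451040080 ≈ -0.52377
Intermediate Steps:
G = -248 (G = 4 + 126*(-2) = 4 - 252 = -248)
p(S) = 1/(2*S)
(476292 + p(G))/(-499262 - 410093) = (476292 + (1/2)/(-248))/(-499262 - 410093) = (476292 + (1/2)*(-1/248))/(-909355) = (476292 - 1/496)*(-1/909355) = (236240831/496)*(-1/909355) = -236240831/451040080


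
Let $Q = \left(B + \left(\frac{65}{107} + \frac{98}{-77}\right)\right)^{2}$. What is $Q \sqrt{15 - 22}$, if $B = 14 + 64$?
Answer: $\frac{8285186529 i \sqrt{7}}{1385329} \approx 15823.0 i$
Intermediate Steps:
$B = 78$
$Q = \frac{8285186529}{1385329}$ ($Q = \left(78 + \left(\frac{65}{107} + \frac{98}{-77}\right)\right)^{2} = \left(78 + \left(65 \cdot \frac{1}{107} + 98 \left(- \frac{1}{77}\right)\right)\right)^{2} = \left(78 + \left(\frac{65}{107} - \frac{14}{11}\right)\right)^{2} = \left(78 - \frac{783}{1177}\right)^{2} = \left(\frac{91023}{1177}\right)^{2} = \frac{8285186529}{1385329} \approx 5980.7$)
$Q \sqrt{15 - 22} = \frac{8285186529 \sqrt{15 - 22}}{1385329} = \frac{8285186529 \sqrt{-7}}{1385329} = \frac{8285186529 i \sqrt{7}}{1385329}$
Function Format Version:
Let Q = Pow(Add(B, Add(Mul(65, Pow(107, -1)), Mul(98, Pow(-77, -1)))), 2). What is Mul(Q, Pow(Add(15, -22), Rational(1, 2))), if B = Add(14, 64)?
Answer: Mul(Rational(8285186529, 1385329), I, Pow(7, Rational(1, 2))) ≈ Mul(15823., I)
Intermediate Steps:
B = 78
Q = Rational(8285186529, 1385329) (Q = Pow(Add(78, Add(Mul(65, Pow(107, -1)), Mul(98, Pow(-77, -1)))), 2) = Pow(Add(78, Add(Mul(65, Rational(1, 107)), Mul(98, Rational(-1, 77)))), 2) = Pow(Add(78, Add(Rational(65, 107), Rational(-14, 11))), 2) = Pow(Add(78, Rational(-783, 1177)), 2) = Pow(Rational(91023, 1177), 2) = Rational(8285186529, 1385329) ≈ 5980.7)
Mul(Q, Pow(Add(15, -22), Rational(1, 2))) = Mul(Rational(8285186529, 1385329), Pow(Add(15, -22), Rational(1, 2))) = Mul(Rational(8285186529, 1385329), Pow(-7, Rational(1, 2))) = Mul(Rational(8285186529, 1385329), Mul(I, Pow(7, Rational(1, 2)))) = Mul(Rational(8285186529, 1385329), I, Pow(7, Rational(1, 2)))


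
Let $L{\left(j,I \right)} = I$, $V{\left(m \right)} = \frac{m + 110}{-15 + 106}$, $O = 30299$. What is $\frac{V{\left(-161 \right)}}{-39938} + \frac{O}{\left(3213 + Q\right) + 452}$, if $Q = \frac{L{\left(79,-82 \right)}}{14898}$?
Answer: $\frac{410133001038801}{49609975245376} \approx 8.2672$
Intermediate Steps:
$V{\left(m \right)} = \frac{110}{91} + \frac{m}{91}$ ($V{\left(m \right)} = \frac{110 + m}{91} = \left(110 + m\right) \frac{1}{91} = \frac{110}{91} + \frac{m}{91}$)
$Q = - \frac{41}{7449}$ ($Q = - \frac{82}{14898} = \left(-82\right) \frac{1}{14898} = - \frac{41}{7449} \approx -0.0055041$)
$\frac{V{\left(-161 \right)}}{-39938} + \frac{O}{\left(3213 + Q\right) + 452} = \frac{\frac{110}{91} + \frac{1}{91} \left(-161\right)}{-39938} + \frac{30299}{\left(3213 - \frac{41}{7449}\right) + 452} = \left(\frac{110}{91} - \frac{23}{13}\right) \left(- \frac{1}{39938}\right) + \frac{30299}{\frac{23933596}{7449} + 452} = \left(- \frac{51}{91}\right) \left(- \frac{1}{39938}\right) + \frac{30299}{\frac{27300544}{7449}} = \frac{51}{3634358} + 30299 \cdot \frac{7449}{27300544} = \frac{51}{3634358} + \frac{225697251}{27300544} = \frac{410133001038801}{49609975245376}$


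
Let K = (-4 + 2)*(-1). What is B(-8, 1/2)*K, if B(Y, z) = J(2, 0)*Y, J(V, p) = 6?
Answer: -96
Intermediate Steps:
K = 2 (K = -2*(-1) = 2)
B(Y, z) = 6*Y
B(-8, 1/2)*K = (6*(-8))*2 = -48*2 = -96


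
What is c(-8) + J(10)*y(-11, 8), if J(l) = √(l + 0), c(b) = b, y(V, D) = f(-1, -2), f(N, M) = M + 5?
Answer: -8 + 3*√10 ≈ 1.4868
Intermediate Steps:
f(N, M) = 5 + M
y(V, D) = 3 (y(V, D) = 5 - 2 = 3)
J(l) = √l
c(-8) + J(10)*y(-11, 8) = -8 + √10*3 = -8 + 3*√10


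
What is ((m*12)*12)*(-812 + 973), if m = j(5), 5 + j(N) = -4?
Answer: -208656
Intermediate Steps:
j(N) = -9 (j(N) = -5 - 4 = -9)
m = -9
((m*12)*12)*(-812 + 973) = (-9*12*12)*(-812 + 973) = -108*12*161 = -1296*161 = -208656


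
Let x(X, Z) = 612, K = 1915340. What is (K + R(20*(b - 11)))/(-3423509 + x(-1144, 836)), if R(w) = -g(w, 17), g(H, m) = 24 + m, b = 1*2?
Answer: -1915299/3422897 ≈ -0.55956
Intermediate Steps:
b = 2
R(w) = -41 (R(w) = -(24 + 17) = -1*41 = -41)
(K + R(20*(b - 11)))/(-3423509 + x(-1144, 836)) = (1915340 - 41)/(-3423509 + 612) = 1915299/(-3422897) = 1915299*(-1/3422897) = -1915299/3422897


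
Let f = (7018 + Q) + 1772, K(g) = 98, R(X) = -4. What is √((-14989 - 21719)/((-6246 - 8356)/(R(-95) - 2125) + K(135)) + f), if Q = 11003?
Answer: √1235962261310/7973 ≈ 139.44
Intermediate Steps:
f = 19793 (f = (7018 + 11003) + 1772 = 18021 + 1772 = 19793)
√((-14989 - 21719)/((-6246 - 8356)/(R(-95) - 2125) + K(135)) + f) = √((-14989 - 21719)/((-6246 - 8356)/(-4 - 2125) + 98) + 19793) = √(-36708/(-14602/(-2129) + 98) + 19793) = √(-36708/(-14602*(-1/2129) + 98) + 19793) = √(-36708/(14602/2129 + 98) + 19793) = √(-36708/223244/2129 + 19793) = √(-36708*2129/223244 + 19793) = √(-2791119/7973 + 19793) = √(155018470/7973) = √1235962261310/7973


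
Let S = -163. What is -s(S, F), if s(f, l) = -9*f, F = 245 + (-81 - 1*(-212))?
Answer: -1467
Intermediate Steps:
F = 376 (F = 245 + (-81 + 212) = 245 + 131 = 376)
-s(S, F) = -(-9)*(-163) = -1*1467 = -1467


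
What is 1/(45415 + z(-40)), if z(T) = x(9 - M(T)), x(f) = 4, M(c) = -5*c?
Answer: 1/45419 ≈ 2.2017e-5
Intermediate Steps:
z(T) = 4
1/(45415 + z(-40)) = 1/(45415 + 4) = 1/45419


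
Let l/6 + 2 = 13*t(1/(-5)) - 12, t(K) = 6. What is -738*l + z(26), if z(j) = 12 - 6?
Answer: -283386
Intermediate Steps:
z(j) = 6
l = 384 (l = -12 + 6*(13*6 - 12) = -12 + 6*(78 - 12) = -12 + 6*66 = -12 + 396 = 384)
-738*l + z(26) = -738*384 + 6 = -283392 + 6 = -283386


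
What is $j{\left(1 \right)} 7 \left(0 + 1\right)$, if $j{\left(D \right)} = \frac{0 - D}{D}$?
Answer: $-7$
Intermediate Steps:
$j{\left(D \right)} = -1$ ($j{\left(D \right)} = \frac{\left(-1\right) D}{D} = -1$)
$j{\left(1 \right)} 7 \left(0 + 1\right) = - 7 \left(0 + 1\right) = - 7 \cdot 1 = \left(-1\right) 7 = -7$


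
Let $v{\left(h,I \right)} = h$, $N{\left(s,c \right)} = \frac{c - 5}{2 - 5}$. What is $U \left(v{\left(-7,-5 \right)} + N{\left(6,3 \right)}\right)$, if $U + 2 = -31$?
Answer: $209$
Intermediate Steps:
$U = -33$ ($U = -2 - 31 = -33$)
$N{\left(s,c \right)} = \frac{5}{3} - \frac{c}{3}$ ($N{\left(s,c \right)} = \frac{-5 + c}{-3} = \left(-5 + c\right) \left(- \frac{1}{3}\right) = \frac{5}{3} - \frac{c}{3}$)
$U \left(v{\left(-7,-5 \right)} + N{\left(6,3 \right)}\right) = - 33 \left(-7 + \left(\frac{5}{3} - 1\right)\right) = - 33 \left(-7 + \frac{2}{3}\right) = \left(-33\right) \left(- \frac{19}{3}\right) = 209$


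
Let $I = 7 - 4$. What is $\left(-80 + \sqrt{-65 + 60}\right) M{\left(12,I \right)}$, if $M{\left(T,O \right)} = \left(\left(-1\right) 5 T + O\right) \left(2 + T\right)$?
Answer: $63840 - 798 i \sqrt{5} \approx 63840.0 - 1784.4 i$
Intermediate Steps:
$I = 3$ ($I = 7 - 4 = 3$)
$M{\left(T,O \right)} = \left(2 + T\right) \left(O - 5 T\right)$ ($M{\left(T,O \right)} = \left(- 5 T + O\right) \left(2 + T\right) = \left(O - 5 T\right) \left(2 + T\right) = \left(2 + T\right) \left(O - 5 T\right)$)
$\left(-80 + \sqrt{-65 + 60}\right) M{\left(12,I \right)} = \left(-80 + \sqrt{-65 + 60}\right) \left(\left(-10\right) 12 - 5 \cdot 12^{2} + 2 \cdot 3 + 3 \cdot 12\right) = \left(-80 + \sqrt{-5}\right) \left(-120 - 720 + 6 + 36\right) = \left(-80 + i \sqrt{5}\right) \left(-120 - 720 + 6 + 36\right) = \left(-80 + i \sqrt{5}\right) \left(-798\right) = 63840 - 798 i \sqrt{5}$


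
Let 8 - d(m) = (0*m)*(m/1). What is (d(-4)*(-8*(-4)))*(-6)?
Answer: -1536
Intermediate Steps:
d(m) = 8 (d(m) = 8 - 0*m*m/1 = 8 - 0*m*1 = 8 - 0*m = 8 - 1*0 = 8 + 0 = 8)
(d(-4)*(-8*(-4)))*(-6) = (8*(-8*(-4)))*(-6) = (8*32)*(-6) = 256*(-6) = -1536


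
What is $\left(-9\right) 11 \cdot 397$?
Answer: $-39303$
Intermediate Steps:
$\left(-9\right) 11 \cdot 397 = \left(-99\right) 397 = -39303$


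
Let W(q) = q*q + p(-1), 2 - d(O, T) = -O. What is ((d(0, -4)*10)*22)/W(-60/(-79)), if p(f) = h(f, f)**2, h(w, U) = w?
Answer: 2746040/9841 ≈ 279.04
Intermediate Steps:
p(f) = f**2
d(O, T) = 2 + O (d(O, T) = 2 - (-1)*O = 2 + O)
W(q) = 1 + q**2 (W(q) = q*q + (-1)**2 = q**2 + 1 = 1 + q**2)
((d(0, -4)*10)*22)/W(-60/(-79)) = (((2 + 0)*10)*22)/(1 + (-60/(-79))**2) = ((2*10)*22)/(1 + (-60*(-1/79))**2) = (20*22)/(1 + (60/79)**2) = 440/(1 + 3600/6241) = 440/(9841/6241) = 440*(6241/9841) = 2746040/9841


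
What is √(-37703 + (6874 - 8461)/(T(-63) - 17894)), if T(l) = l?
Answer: 4*I*√759840560693/17957 ≈ 194.17*I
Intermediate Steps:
√(-37703 + (6874 - 8461)/(T(-63) - 17894)) = √(-37703 + (6874 - 8461)/(-63 - 17894)) = √(-37703 - 1587/(-17957)) = √(-37703 - 1587*(-1/17957)) = √(-37703 + 1587/17957) = √(-677031184/17957) = 4*I*√759840560693/17957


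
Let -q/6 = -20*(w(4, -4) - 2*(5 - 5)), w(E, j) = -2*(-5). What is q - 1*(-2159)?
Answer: 3359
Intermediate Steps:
w(E, j) = 10
q = 1200 (q = -(-120)*(10 - 2*(5 - 5)) = -(-120)*(10 - 2*0) = -(-120)*(10 + 0) = -(-120)*10 = -6*(-200) = 1200)
q - 1*(-2159) = 1200 - 1*(-2159) = 1200 + 2159 = 3359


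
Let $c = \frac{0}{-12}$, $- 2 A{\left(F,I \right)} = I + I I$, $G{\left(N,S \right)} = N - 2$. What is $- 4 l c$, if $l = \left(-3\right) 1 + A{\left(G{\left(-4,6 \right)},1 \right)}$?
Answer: $0$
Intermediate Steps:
$G{\left(N,S \right)} = -2 + N$
$A{\left(F,I \right)} = - \frac{I}{2} - \frac{I^{2}}{2}$ ($A{\left(F,I \right)} = - \frac{I + I I}{2} = - \frac{I + I^{2}}{2} = - \frac{I}{2} - \frac{I^{2}}{2}$)
$l = -4$ ($l = \left(-3\right) 1 - \frac{1 + 1}{2} = -3 - \frac{1}{2} \cdot 2 = -3 - 1 = -4$)
$c = 0$ ($c = 0 \left(- \frac{1}{12}\right) = 0$)
$- 4 l c = \left(-4\right) \left(-4\right) 0 = 16 \cdot 0 = 0$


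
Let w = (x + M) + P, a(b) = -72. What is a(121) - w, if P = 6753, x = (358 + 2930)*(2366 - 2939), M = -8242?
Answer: 1885441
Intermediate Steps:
x = -1884024 (x = 3288*(-573) = -1884024)
w = -1885513 (w = (-1884024 - 8242) + 6753 = -1892266 + 6753 = -1885513)
a(121) - w = -72 - 1*(-1885513) = -72 + 1885513 = 1885441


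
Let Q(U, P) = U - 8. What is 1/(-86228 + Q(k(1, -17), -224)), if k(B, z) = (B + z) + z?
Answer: -1/86269 ≈ -1.1592e-5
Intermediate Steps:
k(B, z) = B + 2*z
Q(U, P) = -8 + U
1/(-86228 + Q(k(1, -17), -224)) = 1/(-86228 + (-8 + (1 + 2*(-17)))) = 1/(-86228 + (-8 + (1 - 34))) = 1/(-86228 + (-8 - 33)) = 1/(-86228 - 41) = 1/(-86269) = -1/86269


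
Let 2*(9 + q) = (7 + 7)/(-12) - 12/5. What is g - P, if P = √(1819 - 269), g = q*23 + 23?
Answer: -13501/60 - 5*√62 ≈ -264.39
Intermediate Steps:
q = -647/60 (q = -9 + ((7 + 7)/(-12) - 12/5)/2 = -9 + (14*(-1/12) - 12*⅕)/2 = -9 + (-7/6 - 12/5)/2 = -9 + (½)*(-107/30) = -9 - 107/60 = -647/60 ≈ -10.783)
g = -13501/60 (g = -647/60*23 + 23 = -14881/60 + 23 = -13501/60 ≈ -225.02)
P = 5*√62 (P = √1550 = 5*√62 ≈ 39.370)
g - P = -13501/60 - 5*√62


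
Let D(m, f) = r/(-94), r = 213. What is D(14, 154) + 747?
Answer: 70005/94 ≈ 744.73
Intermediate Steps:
D(m, f) = -213/94 (D(m, f) = 213/(-94) = 213*(-1/94) = -213/94)
D(14, 154) + 747 = -213/94 + 747 = 70005/94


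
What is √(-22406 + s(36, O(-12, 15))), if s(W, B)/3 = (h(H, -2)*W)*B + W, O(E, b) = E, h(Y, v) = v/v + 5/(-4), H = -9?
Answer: I*√21974 ≈ 148.24*I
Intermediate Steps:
h(Y, v) = -¼ (h(Y, v) = 1 + 5*(-¼) = 1 - 5/4 = -¼)
s(W, B) = 3*W - 3*B*W/4 (s(W, B) = 3*((-W/4)*B + W) = 3*(-B*W/4 + W) = 3*(W - B*W/4) = 3*W - 3*B*W/4)
√(-22406 + s(36, O(-12, 15))) = √(-22406 + (¾)*36*(4 - 1*(-12))) = √(-22406 + (¾)*36*(4 + 12)) = √(-22406 + (¾)*36*16) = √(-22406 + 432) = √(-21974) = I*√21974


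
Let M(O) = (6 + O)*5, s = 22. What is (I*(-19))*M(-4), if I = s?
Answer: -4180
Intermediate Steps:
M(O) = 30 + 5*O
I = 22
(I*(-19))*M(-4) = (22*(-19))*(30 + 5*(-4)) = -418*(30 - 20) = -418*10 = -4180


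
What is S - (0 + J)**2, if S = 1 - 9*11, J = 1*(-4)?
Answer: -114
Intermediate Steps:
J = -4
S = -98 (S = 1 - 99 = -98)
S - (0 + J)**2 = -98 - (0 - 4)**2 = -98 - 1*(-4)**2 = -98 - 1*16 = -98 - 16 = -114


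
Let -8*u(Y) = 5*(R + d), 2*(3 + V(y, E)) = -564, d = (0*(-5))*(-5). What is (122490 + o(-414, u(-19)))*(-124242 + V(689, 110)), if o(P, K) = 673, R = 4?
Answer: -15337118901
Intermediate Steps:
d = 0 (d = 0*(-5) = 0)
V(y, E) = -285 (V(y, E) = -3 + (½)*(-564) = -3 - 282 = -285)
u(Y) = -5/2 (u(Y) = -5*(4 + 0)/8 = -5*4/8 = -⅛*20 = -5/2)
(122490 + o(-414, u(-19)))*(-124242 + V(689, 110)) = (122490 + 673)*(-124242 - 285) = 123163*(-124527) = -15337118901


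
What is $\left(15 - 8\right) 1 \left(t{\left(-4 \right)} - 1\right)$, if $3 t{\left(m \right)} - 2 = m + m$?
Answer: $-21$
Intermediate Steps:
$t{\left(m \right)} = \frac{2}{3} + \frac{2 m}{3}$ ($t{\left(m \right)} = \frac{2}{3} + \frac{m + m}{3} = \frac{2}{3} + \frac{2 m}{3}$)
$\left(15 - 8\right) 1 \left(t{\left(-4 \right)} - 1\right) = \left(15 - 8\right) 1 \left(\left(\frac{2}{3} + \frac{2}{3} \left(-4\right)\right) - 1\right) = 7 \cdot 1 \left(\left(\frac{2}{3} - \frac{8}{3}\right) - 1\right) = 7 \cdot 1 \left(-2 - 1\right) = 7 \cdot 1 \left(-3\right) = 7 \left(-3\right) = -21$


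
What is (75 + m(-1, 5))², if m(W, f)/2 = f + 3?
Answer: 8281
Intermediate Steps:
m(W, f) = 6 + 2*f (m(W, f) = 2*(f + 3) = 2*(3 + f) = 6 + 2*f)
(75 + m(-1, 5))² = (75 + (6 + 2*5))² = (75 + (6 + 10))² = (75 + 16)² = 91² = 8281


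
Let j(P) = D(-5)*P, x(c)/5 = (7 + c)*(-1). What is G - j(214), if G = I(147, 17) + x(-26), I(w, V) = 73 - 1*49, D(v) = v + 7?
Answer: -309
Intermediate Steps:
D(v) = 7 + v
I(w, V) = 24 (I(w, V) = 73 - 49 = 24)
x(c) = -35 - 5*c (x(c) = 5*((7 + c)*(-1)) = 5*(-7 - c) = -35 - 5*c)
j(P) = 2*P (j(P) = (7 - 5)*P = 2*P)
G = 119 (G = 24 + (-35 - 5*(-26)) = 24 + (-35 + 130) = 24 + 95 = 119)
G - j(214) = 119 - 2*214 = 119 - 1*428 = 119 - 428 = -309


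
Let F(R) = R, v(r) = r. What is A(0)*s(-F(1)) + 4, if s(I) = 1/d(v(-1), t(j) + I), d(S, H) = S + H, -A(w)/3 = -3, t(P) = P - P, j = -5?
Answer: -½ ≈ -0.50000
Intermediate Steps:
t(P) = 0
A(w) = 9 (A(w) = -3*(-3) = 9)
d(S, H) = H + S
s(I) = 1/(-1 + I) (s(I) = 1/((0 + I) - 1) = 1/(I - 1) = 1/(-1 + I))
A(0)*s(-F(1)) + 4 = 9/(-1 - 1*1) + 4 = 9/(-1 - 1) + 4 = 9/(-2) + 4 = 9*(-½) + 4 = -9/2 + 4 = -½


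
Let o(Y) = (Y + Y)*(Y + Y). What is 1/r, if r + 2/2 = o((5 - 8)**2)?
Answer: 1/323 ≈ 0.0030960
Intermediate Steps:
o(Y) = 4*Y**2 (o(Y) = (2*Y)*(2*Y) = 4*Y**2)
r = 323 (r = -1 + 4*((5 - 8)**2)**2 = -1 + 4*((-3)**2)**2 = -1 + 4*9**2 = -1 + 4*81 = -1 + 324 = 323)
1/r = 1/323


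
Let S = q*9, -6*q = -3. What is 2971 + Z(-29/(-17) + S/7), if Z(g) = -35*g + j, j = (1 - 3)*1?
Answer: 98151/34 ≈ 2886.8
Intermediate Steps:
q = 1/2 (q = -1/6*(-3) = 1/2 ≈ 0.50000)
j = -2 (j = -2*1 = -2)
S = 9/2 (S = (1/2)*9 = 9/2 ≈ 4.5000)
Z(g) = -2 - 35*g (Z(g) = -35*g - 2 = -2 - 35*g)
2971 + Z(-29/(-17) + S/7) = 2971 + (-2 - 35*(-29/(-17) + (9/2)/7)) = 2971 + (-2 - 35*(-29*(-1/17) + (9/2)*(1/7))) = 2971 + (-2 - 35*(29/17 + 9/14)) = 2971 + (-2 - 35*559/238) = 2971 + (-2 - 2795/34) = 2971 - 2863/34 = 98151/34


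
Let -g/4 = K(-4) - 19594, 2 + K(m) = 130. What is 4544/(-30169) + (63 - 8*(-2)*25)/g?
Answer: -339845769/2349079016 ≈ -0.14467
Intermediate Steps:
K(m) = 128 (K(m) = -2 + 130 = 128)
g = 77864 (g = -4*(128 - 19594) = -4*(-19466) = 77864)
4544/(-30169) + (63 - 8*(-2)*25)/g = 4544/(-30169) + (63 - 8*(-2)*25)/77864 = 4544*(-1/30169) + (63 + 16*25)*(1/77864) = -4544/30169 + (63 + 400)*(1/77864) = -4544/30169 + 463*(1/77864) = -4544/30169 + 463/77864 = -339845769/2349079016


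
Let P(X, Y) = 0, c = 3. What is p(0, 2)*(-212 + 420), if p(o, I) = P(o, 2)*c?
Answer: 0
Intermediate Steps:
p(o, I) = 0 (p(o, I) = 0*3 = 0)
p(0, 2)*(-212 + 420) = 0*(-212 + 420) = 0*208 = 0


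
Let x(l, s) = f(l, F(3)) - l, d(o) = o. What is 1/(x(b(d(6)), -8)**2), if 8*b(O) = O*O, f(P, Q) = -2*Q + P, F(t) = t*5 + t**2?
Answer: 1/2304 ≈ 0.00043403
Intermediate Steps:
F(t) = t**2 + 5*t (F(t) = 5*t + t**2 = t**2 + 5*t)
f(P, Q) = P - 2*Q
b(O) = O**2/8 (b(O) = (O*O)/8 = O**2/8)
x(l, s) = -48 (x(l, s) = (l - 6*(5 + 3)) - l = (l - 6*8) - l = (l - 2*24) - l = (l - 48) - l = (-48 + l) - l = -48)
1/(x(b(d(6)), -8)**2) = 1/((-48)**2) = 1/2304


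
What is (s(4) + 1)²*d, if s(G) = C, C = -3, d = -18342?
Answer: -73368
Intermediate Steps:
s(G) = -3
(s(4) + 1)²*d = (-3 + 1)²*(-18342) = (-2)²*(-18342) = 4*(-18342) = -73368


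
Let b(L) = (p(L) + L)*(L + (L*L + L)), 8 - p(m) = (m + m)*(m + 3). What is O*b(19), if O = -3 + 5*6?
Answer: -8715357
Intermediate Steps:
p(m) = 8 - 2*m*(3 + m) (p(m) = 8 - (m + m)*(m + 3) = 8 - 2*m*(3 + m))
b(L) = (L² + 2*L)*(8 - 5*L - 2*L²) (b(L) = ((8 - 6*L - 2*L²) + L)*(L + (L*L + L)) = (8 - 5*L - 2*L²)*(L + (L² + L)) = (8 - 5*L - 2*L²)*(L + (L + L²)) = (8 - 5*L - 2*L²)*(L² + 2*L) = (L² + 2*L)*(8 - 5*L - 2*L²))
O = 27 (O = -3 + 30 = 27)
O*b(19) = 27*(19*(16 - 9*19² - 2*19 - 2*19³)) = 27*(19*(16 - 9*361 - 38 - 2*6859)) = 27*(19*(16 - 3249 - 38 - 13718)) = 27*(19*(-16989)) = 27*(-322791) = -8715357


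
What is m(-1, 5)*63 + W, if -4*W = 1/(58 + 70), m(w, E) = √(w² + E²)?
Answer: -1/512 + 63*√26 ≈ 321.24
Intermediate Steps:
m(w, E) = √(E² + w²)
W = -1/512 (W = -1/(4*(58 + 70)) = -¼/128 = -¼*1/128 = -1/512 ≈ -0.0019531)
m(-1, 5)*63 + W = √(5² + (-1)²)*63 - 1/512 = √(25 + 1)*63 - 1/512 = √26*63 - 1/512 = 63*√26 - 1/512 = -1/512 + 63*√26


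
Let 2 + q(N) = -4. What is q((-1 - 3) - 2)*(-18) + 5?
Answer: 113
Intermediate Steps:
q(N) = -6 (q(N) = -2 - 4 = -6)
q((-1 - 3) - 2)*(-18) + 5 = -6*(-18) + 5 = 108 + 5 = 113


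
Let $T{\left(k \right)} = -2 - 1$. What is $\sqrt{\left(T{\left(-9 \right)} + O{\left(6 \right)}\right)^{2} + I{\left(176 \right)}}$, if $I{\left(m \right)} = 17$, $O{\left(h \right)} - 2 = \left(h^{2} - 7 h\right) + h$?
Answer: $3 \sqrt{2} \approx 4.2426$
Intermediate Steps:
$O{\left(h \right)} = 2 + h^{2} - 6 h$ ($O{\left(h \right)} = 2 + \left(\left(h^{2} - 7 h\right) + h\right) = 2 + \left(h^{2} - 6 h\right) = 2 + h^{2} - 6 h$)
$T{\left(k \right)} = -3$ ($T{\left(k \right)} = -2 - 1 = -3$)
$\sqrt{\left(T{\left(-9 \right)} + O{\left(6 \right)}\right)^{2} + I{\left(176 \right)}} = \sqrt{\left(-3 + \left(2 + 6^{2} - 36\right)\right)^{2} + 17} = \sqrt{\left(-3 + \left(2 + 36 - 36\right)\right)^{2} + 17} = \sqrt{\left(-3 + 2\right)^{2} + 17} = \sqrt{\left(-1\right)^{2} + 17} = \sqrt{1 + 17} = \sqrt{18} = 3 \sqrt{2}$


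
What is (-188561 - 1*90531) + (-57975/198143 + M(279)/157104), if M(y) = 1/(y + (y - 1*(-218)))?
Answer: -6741794979107902081/24156148908672 ≈ -2.7909e+5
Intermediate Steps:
M(y) = 1/(218 + 2*y) (M(y) = 1/(y + (y + 218)) = 1/(y + (218 + y)) = 1/(218 + 2*y))
(-188561 - 1*90531) + (-57975/198143 + M(279)/157104) = (-188561 - 1*90531) + (-57975/198143 + (1/(2*(109 + 279)))/157104) = (-188561 - 90531) + (-57975*1/198143 + ((1/2)/388)*(1/157104)) = -279092 + (-57975/198143 + ((1/2)*(1/388))*(1/157104)) = -279092 + (-57975/198143 + (1/776)*(1/157104)) = -279092 + (-57975/198143 + 1/121912704) = -279092 - 7067888816257/24156148908672 = -6741794979107902081/24156148908672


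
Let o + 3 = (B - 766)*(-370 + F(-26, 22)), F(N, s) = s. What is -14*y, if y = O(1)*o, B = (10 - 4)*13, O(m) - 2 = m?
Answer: -10055682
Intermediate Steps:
O(m) = 2 + m
B = 78 (B = 6*13 = 78)
o = 239421 (o = -3 + (78 - 766)*(-370 + 22) = -3 - 688*(-348) = -3 + 239424 = 239421)
y = 718263 (y = (2 + 1)*239421 = 3*239421 = 718263)
-14*y = -14*718263 = -10055682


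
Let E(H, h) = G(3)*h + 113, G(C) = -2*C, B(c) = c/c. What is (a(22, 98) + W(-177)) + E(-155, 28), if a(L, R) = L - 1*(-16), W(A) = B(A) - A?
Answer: 161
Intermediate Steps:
B(c) = 1
E(H, h) = 113 - 6*h (E(H, h) = (-2*3)*h + 113 = -6*h + 113 = 113 - 6*h)
W(A) = 1 - A
a(L, R) = 16 + L (a(L, R) = L + 16 = 16 + L)
(a(22, 98) + W(-177)) + E(-155, 28) = ((16 + 22) + (1 - 1*(-177))) + (113 - 6*28) = (38 + (1 + 177)) + (113 - 168) = (38 + 178) - 55 = 216 - 55 = 161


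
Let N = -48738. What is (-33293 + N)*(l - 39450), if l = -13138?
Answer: 4313846228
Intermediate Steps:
(-33293 + N)*(l - 39450) = (-33293 - 48738)*(-13138 - 39450) = -82031*(-52588) = 4313846228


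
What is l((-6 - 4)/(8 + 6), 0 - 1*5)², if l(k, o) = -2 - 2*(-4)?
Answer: 36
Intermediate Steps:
l(k, o) = 6 (l(k, o) = -2 + 8 = 6)
l((-6 - 4)/(8 + 6), 0 - 1*5)² = 6² = 36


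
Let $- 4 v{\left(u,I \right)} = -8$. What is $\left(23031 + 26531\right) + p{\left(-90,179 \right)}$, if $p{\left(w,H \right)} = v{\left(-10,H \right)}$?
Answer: $49564$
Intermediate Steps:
$v{\left(u,I \right)} = 2$ ($v{\left(u,I \right)} = \left(- \frac{1}{4}\right) \left(-8\right) = 2$)
$p{\left(w,H \right)} = 2$
$\left(23031 + 26531\right) + p{\left(-90,179 \right)} = \left(23031 + 26531\right) + 2 = 49562 + 2 = 49564$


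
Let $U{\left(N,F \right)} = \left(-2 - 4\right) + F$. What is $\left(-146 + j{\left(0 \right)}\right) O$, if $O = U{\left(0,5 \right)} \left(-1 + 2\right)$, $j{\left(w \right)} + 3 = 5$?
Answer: $144$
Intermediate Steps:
$U{\left(N,F \right)} = -6 + F$
$j{\left(w \right)} = 2$ ($j{\left(w \right)} = -3 + 5 = 2$)
$O = -1$ ($O = \left(-6 + 5\right) \left(-1 + 2\right) = \left(-1\right) 1 = -1$)
$\left(-146 + j{\left(0 \right)}\right) O = \left(-146 + 2\right) \left(-1\right) = \left(-144\right) \left(-1\right) = 144$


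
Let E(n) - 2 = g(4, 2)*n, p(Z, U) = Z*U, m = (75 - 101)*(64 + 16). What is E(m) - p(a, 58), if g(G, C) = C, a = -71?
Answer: -40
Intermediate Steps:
m = -2080 (m = -26*80 = -2080)
p(Z, U) = U*Z
E(n) = 2 + 2*n
E(m) - p(a, 58) = (2 + 2*(-2080)) - 58*(-71) = (2 - 4160) - 1*(-4118) = -4158 + 4118 = -40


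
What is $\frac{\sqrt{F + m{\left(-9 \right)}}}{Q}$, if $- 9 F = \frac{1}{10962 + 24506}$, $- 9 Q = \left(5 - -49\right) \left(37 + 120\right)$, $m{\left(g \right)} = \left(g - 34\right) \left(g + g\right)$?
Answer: $- \frac{\sqrt{2190770461429}}{50116284} \approx -0.029534$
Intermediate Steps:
$m{\left(g \right)} = 2 g \left(-34 + g\right)$ ($m{\left(g \right)} = \left(-34 + g\right) 2 g = 2 g \left(-34 + g\right)$)
$Q = -942$ ($Q = - \frac{\left(5 - -49\right) \left(37 + 120\right)}{9} = - \frac{\left(5 + 49\right) 157}{9} = - \frac{54 \cdot 157}{9} = \left(- \frac{1}{9}\right) 8478 = -942$)
$F = - \frac{1}{319212}$ ($F = - \frac{1}{9 \left(10962 + 24506\right)} = - \frac{1}{9 \cdot 35468} = \left(- \frac{1}{9}\right) \frac{1}{35468} = - \frac{1}{319212} \approx -3.1327 \cdot 10^{-6}$)
$\frac{\sqrt{F + m{\left(-9 \right)}}}{Q} = \frac{\sqrt{- \frac{1}{319212} + 2 \left(-9\right) \left(-34 - 9\right)}}{-942} = \sqrt{- \frac{1}{319212} + 2 \left(-9\right) \left(-43\right)} \left(- \frac{1}{942}\right) = \sqrt{- \frac{1}{319212} + 774} \left(- \frac{1}{942}\right) = \sqrt{\frac{247070087}{319212}} \left(- \frac{1}{942}\right) = \frac{\sqrt{2190770461429}}{53202} \left(- \frac{1}{942}\right) = - \frac{\sqrt{2190770461429}}{50116284}$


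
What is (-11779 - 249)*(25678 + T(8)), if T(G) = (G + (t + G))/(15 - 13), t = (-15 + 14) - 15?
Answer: -308854984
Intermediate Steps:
t = -16 (t = -1 - 15 = -16)
T(G) = -8 + G (T(G) = (G + (-16 + G))/(15 - 13) = (-16 + 2*G)/2 = (-16 + 2*G)*(½) = -8 + G)
(-11779 - 249)*(25678 + T(8)) = (-11779 - 249)*(25678 + (-8 + 8)) = -12028*(25678 + 0) = -12028*25678 = -308854984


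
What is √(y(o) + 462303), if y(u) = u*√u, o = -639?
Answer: 3*√(51367 - 213*I*√71) ≈ 680.03 - 11.877*I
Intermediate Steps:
y(u) = u^(3/2)
√(y(o) + 462303) = √((-639)^(3/2) + 462303) = √(-1917*I*√71 + 462303) = √(462303 - 1917*I*√71)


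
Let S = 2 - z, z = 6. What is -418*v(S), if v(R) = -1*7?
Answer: 2926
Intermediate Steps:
S = -4 (S = 2 - 1*6 = 2 - 6 = -4)
v(R) = -7
-418*v(S) = -418*(-7) = 2926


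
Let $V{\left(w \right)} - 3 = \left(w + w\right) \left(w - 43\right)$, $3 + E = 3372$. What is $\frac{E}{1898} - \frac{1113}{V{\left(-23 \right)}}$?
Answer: $\frac{2708639}{1922674} \approx 1.4088$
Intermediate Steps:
$E = 3369$ ($E = -3 + 3372 = 3369$)
$V{\left(w \right)} = 3 + 2 w \left(-43 + w\right)$ ($V{\left(w \right)} = 3 + \left(w + w\right) \left(w - 43\right) = 3 + 2 w \left(-43 + w\right)$)
$\frac{E}{1898} - \frac{1113}{V{\left(-23 \right)}} = \frac{3369}{1898} - \frac{1113}{3 - -1978 + 2 \left(-23\right)^{2}} = 3369 \cdot \frac{1}{1898} - \frac{1113}{3 + 1978 + 2 \cdot 529} = \frac{3369}{1898} - \frac{1113}{3 + 1978 + 1058} = \frac{3369}{1898} - \frac{1113}{3039} = \frac{3369}{1898} - \frac{371}{1013} = \frac{2708639}{1922674}$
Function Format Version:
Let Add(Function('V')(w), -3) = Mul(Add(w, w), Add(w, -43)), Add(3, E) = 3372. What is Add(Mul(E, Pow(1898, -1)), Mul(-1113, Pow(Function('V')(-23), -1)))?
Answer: Rational(2708639, 1922674) ≈ 1.4088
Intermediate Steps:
E = 3369 (E = Add(-3, 3372) = 3369)
Function('V')(w) = Add(3, Mul(2, w, Add(-43, w))) (Function('V')(w) = Add(3, Mul(Add(w, w), Add(w, -43))) = Add(3, Mul(Mul(2, w), Add(-43, w))) = Add(3, Mul(2, w, Add(-43, w))))
Add(Mul(E, Pow(1898, -1)), Mul(-1113, Pow(Function('V')(-23), -1))) = Add(Mul(3369, Pow(1898, -1)), Mul(-1113, Pow(Add(3, Mul(-86, -23), Mul(2, Pow(-23, 2))), -1))) = Add(Mul(3369, Rational(1, 1898)), Mul(-1113, Pow(Add(3, 1978, Mul(2, 529)), -1))) = Add(Rational(3369, 1898), Mul(-1113, Pow(Add(3, 1978, 1058), -1))) = Add(Rational(3369, 1898), Mul(-1113, Pow(3039, -1))) = Add(Rational(3369, 1898), Mul(-1113, Rational(1, 3039))) = Add(Rational(3369, 1898), Rational(-371, 1013)) = Rational(2708639, 1922674)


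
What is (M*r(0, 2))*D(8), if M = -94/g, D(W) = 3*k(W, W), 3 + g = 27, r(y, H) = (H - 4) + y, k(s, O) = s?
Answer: 188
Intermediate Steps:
r(y, H) = -4 + H + y (r(y, H) = (-4 + H) + y = -4 + H + y)
g = 24 (g = -3 + 27 = 24)
D(W) = 3*W
M = -47/12 (M = -94/24 = -94*1/24 = -47/12 ≈ -3.9167)
(M*r(0, 2))*D(8) = (-47*(-4 + 2 + 0)/12)*(3*8) = -47/12*(-2)*24 = (47/6)*24 = 188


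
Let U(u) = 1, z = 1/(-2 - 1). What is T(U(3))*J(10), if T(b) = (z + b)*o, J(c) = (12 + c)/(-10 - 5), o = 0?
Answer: 0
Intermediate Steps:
z = -⅓ (z = 1/(-3) = -⅓ ≈ -0.33333)
J(c) = -⅘ - c/15 (J(c) = (12 + c)/(-15) = (12 + c)*(-1/15) = -⅘ - c/15)
T(b) = 0 (T(b) = (-⅓ + b)*0 = 0)
T(U(3))*J(10) = 0*(-⅘ - 1/15*10) = 0*(-⅘ - ⅔) = 0*(-22/15) = 0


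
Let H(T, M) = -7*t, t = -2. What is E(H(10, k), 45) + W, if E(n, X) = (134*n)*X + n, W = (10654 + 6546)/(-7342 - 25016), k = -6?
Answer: 1366049086/16179 ≈ 84434.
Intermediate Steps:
H(T, M) = 14 (H(T, M) = -7*(-2) = 14)
W = -8600/16179 (W = 17200/(-32358) = 17200*(-1/32358) = -8600/16179 ≈ -0.53155)
E(n, X) = n + 134*X*n (E(n, X) = 134*X*n + n = n + 134*X*n)
E(H(10, k), 45) + W = 14*(1 + 134*45) - 8600/16179 = 14*(1 + 6030) - 8600/16179 = 14*6031 - 8600/16179 = 84434 - 8600/16179 = 1366049086/16179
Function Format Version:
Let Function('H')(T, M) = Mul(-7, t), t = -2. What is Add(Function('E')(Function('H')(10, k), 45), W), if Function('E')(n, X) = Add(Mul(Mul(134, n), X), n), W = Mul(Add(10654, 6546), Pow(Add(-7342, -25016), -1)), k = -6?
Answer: Rational(1366049086, 16179) ≈ 84434.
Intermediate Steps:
Function('H')(T, M) = 14 (Function('H')(T, M) = Mul(-7, -2) = 14)
W = Rational(-8600, 16179) (W = Mul(17200, Pow(-32358, -1)) = Mul(17200, Rational(-1, 32358)) = Rational(-8600, 16179) ≈ -0.53155)
Function('E')(n, X) = Add(n, Mul(134, X, n)) (Function('E')(n, X) = Add(Mul(134, X, n), n) = Add(n, Mul(134, X, n)))
Add(Function('E')(Function('H')(10, k), 45), W) = Add(Mul(14, Add(1, Mul(134, 45))), Rational(-8600, 16179)) = Add(Mul(14, Add(1, 6030)), Rational(-8600, 16179)) = Add(Mul(14, 6031), Rational(-8600, 16179)) = Add(84434, Rational(-8600, 16179)) = Rational(1366049086, 16179)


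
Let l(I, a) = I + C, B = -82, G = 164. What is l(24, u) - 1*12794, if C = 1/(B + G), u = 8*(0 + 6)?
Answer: -1047139/82 ≈ -12770.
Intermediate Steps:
u = 48 (u = 8*6 = 48)
C = 1/82 (C = 1/(-82 + 164) = 1/82 ≈ 0.012195)
l(I, a) = 1/82 + I (l(I, a) = I + 1/82 = 1/82 + I)
l(24, u) - 1*12794 = (1/82 + 24) - 1*12794 = 1969/82 - 12794 = -1047139/82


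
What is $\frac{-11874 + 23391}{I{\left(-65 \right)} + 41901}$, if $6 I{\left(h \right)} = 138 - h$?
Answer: $\frac{69102}{251609} \approx 0.27464$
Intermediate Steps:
$I{\left(h \right)} = 23 - \frac{h}{6}$ ($I{\left(h \right)} = \frac{138 - h}{6} = 23 - \frac{h}{6}$)
$\frac{-11874 + 23391}{I{\left(-65 \right)} + 41901} = \frac{-11874 + 23391}{\left(23 - - \frac{65}{6}\right) + 41901} = \frac{11517}{\left(23 + \frac{65}{6}\right) + 41901} = \frac{11517}{\frac{203}{6} + 41901} = \frac{11517}{\frac{251609}{6}} = 11517 \cdot \frac{6}{251609} = \frac{69102}{251609}$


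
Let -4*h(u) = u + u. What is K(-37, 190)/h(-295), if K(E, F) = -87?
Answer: -174/295 ≈ -0.58983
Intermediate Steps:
h(u) = -u/2 (h(u) = -(u + u)/4 = -u/2)
K(-37, 190)/h(-295) = -87/((-½*(-295))) = -87/295/2 = -87*2/295 = -174/295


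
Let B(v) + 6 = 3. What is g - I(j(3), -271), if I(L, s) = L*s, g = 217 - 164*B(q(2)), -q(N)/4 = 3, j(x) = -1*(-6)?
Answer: 2335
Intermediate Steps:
j(x) = 6
q(N) = -12 (q(N) = -4*3 = -12)
B(v) = -3 (B(v) = -6 + 3 = -3)
g = 709 (g = 217 - 164*(-3) = 217 + 492 = 709)
g - I(j(3), -271) = 709 - 6*(-271) = 709 - 1*(-1626) = 709 + 1626 = 2335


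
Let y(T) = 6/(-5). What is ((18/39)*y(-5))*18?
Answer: -648/65 ≈ -9.9692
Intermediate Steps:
y(T) = -6/5 (y(T) = 6*(-⅕) = -6/5)
((18/39)*y(-5))*18 = ((18/39)*(-6/5))*18 = ((18*(1/39))*(-6/5))*18 = ((6/13)*(-6/5))*18 = -36/65*18 = -648/65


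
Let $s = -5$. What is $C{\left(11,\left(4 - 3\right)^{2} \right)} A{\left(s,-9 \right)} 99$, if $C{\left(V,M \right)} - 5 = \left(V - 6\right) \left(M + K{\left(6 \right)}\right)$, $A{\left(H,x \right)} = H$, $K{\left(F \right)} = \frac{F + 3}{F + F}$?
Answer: $- \frac{27225}{4} \approx -6806.3$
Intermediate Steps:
$K{\left(F \right)} = \frac{3 + F}{2 F}$
$C{\left(V,M \right)} = 5 + \left(-6 + V\right) \left(\frac{3}{4} + M\right)$ ($C{\left(V,M \right)} = 5 + \left(V - 6\right) \left(M + \frac{3 + 6}{2 \cdot 6}\right) = 5 + \left(-6 + V\right) \left(M + \frac{1}{2} \cdot \frac{1}{6} \cdot 9\right) = 5 + \left(-6 + V\right) \left(M + \frac{3}{4}\right) = 5 + \left(-6 + V\right) \left(\frac{3}{4} + M\right)$)
$C{\left(11,\left(4 - 3\right)^{2} \right)} A{\left(s,-9 \right)} 99 = \left(\frac{1}{2} - 6 \left(4 - 3\right)^{2} + \frac{3}{4} \cdot 11 + \left(4 - 3\right)^{2} \cdot 11\right) \left(-5\right) 99 = \left(\frac{1}{2} - 6 \cdot 1^{2} + \frac{33}{4} + 1^{2} \cdot 11\right) \left(-5\right) 99 = \left(\frac{1}{2} - 6 + \frac{33}{4} + 1 \cdot 11\right) \left(-5\right) 99 = \left(\frac{1}{2} - 6 + \frac{33}{4} + 11\right) \left(-5\right) 99 = \frac{55}{4} \left(-5\right) 99 = \left(- \frac{275}{4}\right) 99 = - \frac{27225}{4}$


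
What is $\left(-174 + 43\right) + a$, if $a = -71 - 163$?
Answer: $-365$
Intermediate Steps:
$a = -234$ ($a = -71 - 163 = -234$)
$\left(-174 + 43\right) + a = \left(-174 + 43\right) - 234 = -131 - 234 = -365$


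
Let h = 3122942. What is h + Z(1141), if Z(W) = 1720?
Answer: 3124662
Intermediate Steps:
h + Z(1141) = 3122942 + 1720 = 3124662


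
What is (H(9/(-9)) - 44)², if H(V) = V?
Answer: 2025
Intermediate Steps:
(H(9/(-9)) - 44)² = (9/(-9) - 44)² = (9*(-⅑) - 44)² = (-1 - 44)² = (-45)² = 2025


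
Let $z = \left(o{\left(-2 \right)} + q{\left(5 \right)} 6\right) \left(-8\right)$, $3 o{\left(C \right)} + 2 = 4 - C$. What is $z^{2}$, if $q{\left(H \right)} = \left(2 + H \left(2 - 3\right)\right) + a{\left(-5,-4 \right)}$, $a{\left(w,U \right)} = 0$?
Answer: $\frac{160000}{9} \approx 17778.0$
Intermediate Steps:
$q{\left(H \right)} = 2 - H$ ($q{\left(H \right)} = \left(2 + H \left(2 - 3\right)\right) + 0 = \left(2 + H \left(-1\right)\right) + 0 = \left(2 - H\right) + 0 = 2 - H$)
$o{\left(C \right)} = \frac{2}{3} - \frac{C}{3}$ ($o{\left(C \right)} = - \frac{2}{3} + \frac{4 - C}{3} = - \frac{2}{3} - \left(- \frac{4}{3} + \frac{C}{3}\right) = \frac{2}{3} - \frac{C}{3}$)
$z = \frac{400}{3}$ ($z = \left(\left(\frac{2}{3} - - \frac{2}{3}\right) + \left(2 - 5\right) 6\right) \left(-8\right) = \left(\left(\frac{2}{3} + \frac{2}{3}\right) + \left(2 - 5\right) 6\right) \left(-8\right) = \left(\frac{4}{3} - 18\right) \left(-8\right) = \left(- \frac{50}{3}\right) \left(-8\right) = \frac{400}{3} \approx 133.33$)
$z^{2} = \left(\frac{400}{3}\right)^{2} = \frac{160000}{9}$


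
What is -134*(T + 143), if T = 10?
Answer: -20502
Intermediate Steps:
-134*(T + 143) = -134*(10 + 143) = -134*153 = -20502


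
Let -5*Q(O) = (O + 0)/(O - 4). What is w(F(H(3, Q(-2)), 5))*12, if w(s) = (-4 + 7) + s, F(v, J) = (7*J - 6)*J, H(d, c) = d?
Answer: 1776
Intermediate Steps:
Q(O) = -O/(5*(-4 + O)) (Q(O) = -(O + 0)/(5*(O - 4)) = -O/(5*(-4 + O)))
F(v, J) = J*(-6 + 7*J) (F(v, J) = (-6 + 7*J)*J = J*(-6 + 7*J))
w(s) = 3 + s
w(F(H(3, Q(-2)), 5))*12 = (3 + 5*(-6 + 7*5))*12 = (3 + 5*(-6 + 35))*12 = (3 + 5*29)*12 = (3 + 145)*12 = 148*12 = 1776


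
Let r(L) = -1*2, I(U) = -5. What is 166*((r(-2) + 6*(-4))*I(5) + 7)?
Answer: 22742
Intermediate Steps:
r(L) = -2
166*((r(-2) + 6*(-4))*I(5) + 7) = 166*((-2 + 6*(-4))*(-5) + 7) = 166*((-2 - 24)*(-5) + 7) = 166*(-26*(-5) + 7) = 166*(130 + 7) = 166*137 = 22742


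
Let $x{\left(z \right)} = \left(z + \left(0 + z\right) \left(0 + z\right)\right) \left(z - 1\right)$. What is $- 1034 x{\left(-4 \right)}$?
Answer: $62040$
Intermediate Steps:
$x{\left(z \right)} = \left(-1 + z\right) \left(z + z^{2}\right)$ ($x{\left(z \right)} = \left(z + z z\right) \left(-1 + z\right) = \left(z + z^{2}\right) \left(-1 + z\right) = \left(-1 + z\right) \left(z + z^{2}\right)$)
$- 1034 x{\left(-4 \right)} = - 1034 \left(\left(-4\right)^{3} - -4\right) = - 1034 \left(-64 + 4\right) = \left(-1034\right) \left(-60\right) = 62040$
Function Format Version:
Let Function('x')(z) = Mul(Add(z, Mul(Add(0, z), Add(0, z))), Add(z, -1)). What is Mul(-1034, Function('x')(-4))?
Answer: 62040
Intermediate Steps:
Function('x')(z) = Mul(Add(-1, z), Add(z, Pow(z, 2))) (Function('x')(z) = Mul(Add(z, Mul(z, z)), Add(-1, z)) = Mul(Add(z, Pow(z, 2)), Add(-1, z)) = Mul(Add(-1, z), Add(z, Pow(z, 2))))
Mul(-1034, Function('x')(-4)) = Mul(-1034, Add(Pow(-4, 3), Mul(-1, -4))) = Mul(-1034, Add(-64, 4)) = Mul(-1034, -60) = 62040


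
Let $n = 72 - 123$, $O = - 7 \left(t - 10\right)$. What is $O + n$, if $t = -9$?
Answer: $82$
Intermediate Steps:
$O = 133$ ($O = - 7 \left(-9 - 10\right) = \left(-7\right) \left(-19\right) = 133$)
$n = -51$ ($n = 72 - 123 = -51$)
$O + n = 133 - 51 = 82$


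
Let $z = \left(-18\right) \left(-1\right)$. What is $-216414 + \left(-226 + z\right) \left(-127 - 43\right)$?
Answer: $-181054$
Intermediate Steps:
$z = 18$
$-216414 + \left(-226 + z\right) \left(-127 - 43\right) = -216414 + \left(-226 + 18\right) \left(-127 - 43\right) = -216414 - 208 \left(-127 - 43\right) = -216414 - -35360 = -216414 + 35360 = -181054$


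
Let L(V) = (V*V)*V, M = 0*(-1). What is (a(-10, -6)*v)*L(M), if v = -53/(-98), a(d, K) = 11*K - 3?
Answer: 0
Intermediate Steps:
a(d, K) = -3 + 11*K
M = 0
L(V) = V³ (L(V) = V²*V = V³)
v = 53/98 (v = -53*(-1/98) = 53/98 ≈ 0.54082)
(a(-10, -6)*v)*L(M) = ((-3 + 11*(-6))*(53/98))*0³ = ((-3 - 66)*(53/98))*0 = -69*53/98*0 = -3657/98*0 = 0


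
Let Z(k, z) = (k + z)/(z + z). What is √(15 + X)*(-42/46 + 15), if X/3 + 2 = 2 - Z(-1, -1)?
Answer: 648*√3/23 ≈ 48.799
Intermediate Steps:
Z(k, z) = (k + z)/(2*z) (Z(k, z) = (k + z)/((2*z)) = (k + z)*(1/(2*z)) = (k + z)/(2*z))
X = -3 (X = -6 + 3*(2 - (-1 - 1)/(2*(-1))) = -6 + 3*(2 - (-1)*(-2)/2) = -6 + 3*(2 - 1*1) = -6 + 3*(2 - 1) = -6 + 3*1 = -6 + 3 = -3)
√(15 + X)*(-42/46 + 15) = √(15 - 3)*(-42/46 + 15) = √12*(-42*1/46 + 15) = (2*√3)*(-21/23 + 15) = (2*√3)*(324/23) = 648*√3/23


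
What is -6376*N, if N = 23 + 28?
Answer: -325176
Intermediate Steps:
N = 51
-6376*N = -6376*51 = -325176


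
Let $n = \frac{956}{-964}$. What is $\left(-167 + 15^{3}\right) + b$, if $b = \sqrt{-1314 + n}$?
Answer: $3208 + \frac{i \sqrt{76376033}}{241} \approx 3208.0 + 36.263 i$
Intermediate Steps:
$n = - \frac{239}{241}$ ($n = 956 \left(- \frac{1}{964}\right) = - \frac{239}{241} \approx -0.9917$)
$b = \frac{i \sqrt{76376033}}{241}$ ($b = \sqrt{-1314 - \frac{239}{241}} = \sqrt{- \frac{316913}{241}} = \frac{i \sqrt{76376033}}{241} \approx 36.263 i$)
$\left(-167 + 15^{3}\right) + b = \left(-167 + 15^{3}\right) + \frac{i \sqrt{76376033}}{241} = \left(-167 + 3375\right) + \frac{i \sqrt{76376033}}{241} = 3208 + \frac{i \sqrt{76376033}}{241}$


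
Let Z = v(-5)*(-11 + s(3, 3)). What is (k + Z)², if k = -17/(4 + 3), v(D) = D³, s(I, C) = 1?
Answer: 76265289/49 ≈ 1.5564e+6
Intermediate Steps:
k = -17/7 ≈ -2.4286
Z = 1250 (Z = (-5)³*(-11 + 1) = -125*(-10) = 1250)
(k + Z)² = (-17/7 + 1250)² = (8733/7)² = 76265289/49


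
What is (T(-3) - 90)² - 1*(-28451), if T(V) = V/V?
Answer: 36372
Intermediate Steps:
T(V) = 1
(T(-3) - 90)² - 1*(-28451) = (1 - 90)² - 1*(-28451) = (-89)² + 28451 = 7921 + 28451 = 36372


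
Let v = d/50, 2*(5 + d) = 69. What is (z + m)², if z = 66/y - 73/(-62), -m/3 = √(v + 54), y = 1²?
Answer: 120223879/24025 - 2499*√5459/62 ≈ 2026.1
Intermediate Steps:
d = 59/2 (d = -5 + (½)*69 = -5 + 69/2 = 59/2 ≈ 29.500)
y = 1
v = 59/100 (v = (59/2)/50 = (59/2)*(1/50) = 59/100 ≈ 0.59000)
m = -3*√5459/10 (m = -3*√(59/100 + 54) = -3*√5459/10 ≈ -22.166)
z = 4165/62 (z = 66/1 - 73/(-62) = 66*1 - 73*(-1/62) = 66 + 73/62 = 4165/62 ≈ 67.177)
(z + m)² = (4165/62 - 3*√5459/10)²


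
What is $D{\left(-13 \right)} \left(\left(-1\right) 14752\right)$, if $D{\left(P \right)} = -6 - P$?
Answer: $-103264$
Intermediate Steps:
$D{\left(-13 \right)} \left(\left(-1\right) 14752\right) = \left(-6 - -13\right) \left(\left(-1\right) 14752\right) = \left(-6 + 13\right) \left(-14752\right) = 7 \left(-14752\right) = -103264$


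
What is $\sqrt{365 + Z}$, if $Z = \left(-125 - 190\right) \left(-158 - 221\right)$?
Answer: $5 \sqrt{4790} \approx 346.05$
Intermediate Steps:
$Z = 119385$ ($Z = \left(-315\right) \left(-379\right) = 119385$)
$\sqrt{365 + Z} = \sqrt{365 + 119385} = \sqrt{119750} = 5 \sqrt{4790}$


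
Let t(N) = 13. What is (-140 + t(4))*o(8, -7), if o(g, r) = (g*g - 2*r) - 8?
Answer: -8890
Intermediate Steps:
o(g, r) = -8 + g**2 - 2*r (o(g, r) = (g**2 - 2*r) - 8 = -8 + g**2 - 2*r)
(-140 + t(4))*o(8, -7) = (-140 + 13)*(-8 + 8**2 - 2*(-7)) = -127*(-8 + 64 + 14) = -127*70 = -8890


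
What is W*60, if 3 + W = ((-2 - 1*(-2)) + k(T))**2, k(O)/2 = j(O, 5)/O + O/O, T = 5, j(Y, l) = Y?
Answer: 780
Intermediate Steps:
k(O) = 4 (k(O) = 2*(O/O + O/O) = 2*(1 + 1) = 2*2 = 4)
W = 13 (W = -3 + ((-2 - 1*(-2)) + 4)**2 = -3 + ((-2 + 2) + 4)**2 = -3 + (0 + 4)**2 = -3 + 4**2 = -3 + 16 = 13)
W*60 = 13*60 = 780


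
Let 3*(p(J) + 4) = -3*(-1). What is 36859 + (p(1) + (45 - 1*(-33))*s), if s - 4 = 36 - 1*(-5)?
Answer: 40366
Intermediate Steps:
s = 45 (s = 4 + (36 - 1*(-5)) = 4 + (36 + 5) = 4 + 41 = 45)
p(J) = -3 (p(J) = -4 + (-3*(-1))/3 = -4 + (1/3)*3 = -4 + 1 = -3)
36859 + (p(1) + (45 - 1*(-33))*s) = 36859 + (-3 + (45 - 1*(-33))*45) = 36859 + (-3 + (45 + 33)*45) = 36859 + (-3 + 78*45) = 36859 + (-3 + 3510) = 36859 + 3507 = 40366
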